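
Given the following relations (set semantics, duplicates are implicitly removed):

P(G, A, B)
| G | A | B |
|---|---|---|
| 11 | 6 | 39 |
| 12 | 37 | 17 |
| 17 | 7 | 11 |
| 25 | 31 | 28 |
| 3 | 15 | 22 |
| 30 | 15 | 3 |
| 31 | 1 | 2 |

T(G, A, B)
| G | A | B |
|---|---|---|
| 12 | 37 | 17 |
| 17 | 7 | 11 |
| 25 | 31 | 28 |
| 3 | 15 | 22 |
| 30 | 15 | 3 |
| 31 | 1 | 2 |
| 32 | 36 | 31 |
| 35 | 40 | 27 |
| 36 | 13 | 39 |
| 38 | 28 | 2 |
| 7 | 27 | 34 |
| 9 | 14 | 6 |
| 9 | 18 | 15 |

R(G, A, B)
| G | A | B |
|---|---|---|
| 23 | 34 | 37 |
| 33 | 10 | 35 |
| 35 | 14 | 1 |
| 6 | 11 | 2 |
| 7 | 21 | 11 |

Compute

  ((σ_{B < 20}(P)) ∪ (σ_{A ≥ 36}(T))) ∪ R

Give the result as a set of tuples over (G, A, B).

Selection B < 20: {(12, 37, 17), (17, 7, 11), (30, 15, 3), (31, 1, 2)}
Selection A ≥ 36: {(12, 37, 17), (32, 36, 31), (35, 40, 27)}
Set union of the two operands is {(12, 37, 17), (17, 7, 11), (30, 15, 3), (31, 1, 2), (32, 36, 31), (35, 40, 27)}.
Set union of the two operands is {(12, 37, 17), (17, 7, 11), (23, 34, 37), (30, 15, 3), (31, 1, 2), (32, 36, 31), (33, 10, 35), (35, 14, 1), (35, 40, 27), (6, 11, 2), (7, 21, 11)}.

{(12, 37, 17), (17, 7, 11), (23, 34, 37), (30, 15, 3), (31, 1, 2), (32, 36, 31), (33, 10, 35), (35, 14, 1), (35, 40, 27), (6, 11, 2), (7, 21, 11)}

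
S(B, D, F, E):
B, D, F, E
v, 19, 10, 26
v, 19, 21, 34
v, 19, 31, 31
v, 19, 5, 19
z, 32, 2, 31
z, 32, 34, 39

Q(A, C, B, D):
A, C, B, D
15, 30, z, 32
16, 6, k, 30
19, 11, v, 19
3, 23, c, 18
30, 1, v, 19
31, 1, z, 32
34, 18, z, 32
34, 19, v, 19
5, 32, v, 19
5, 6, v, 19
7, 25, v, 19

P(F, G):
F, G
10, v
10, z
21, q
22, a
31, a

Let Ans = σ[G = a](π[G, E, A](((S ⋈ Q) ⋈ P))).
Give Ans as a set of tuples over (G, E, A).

Joining S and Q on B, D yields {(v, 19, 10, 26, 19, 11), (v, 19, 10, 26, 30, 1), (v, 19, 10, 26, 34, 19), (v, 19, 10, 26, 5, 32), (v, 19, 10, 26, 5, 6), (v, 19, 10, 26, 7, 25), (v, 19, 21, 34, 19, 11), (v, 19, 21, 34, 30, 1), (v, 19, 21, 34, 34, 19), (v, 19, 21, 34, 5, 32), (v, 19, 21, 34, 5, 6), (v, 19, 21, 34, 7, 25), (v, 19, 31, 31, 19, 11), (v, 19, 31, 31, 30, 1), (v, 19, 31, 31, 34, 19), (v, 19, 31, 31, 5, 32), (v, 19, 31, 31, 5, 6), (v, 19, 31, 31, 7, 25), (v, 19, 5, 19, 19, 11), (v, 19, 5, 19, 30, 1), (v, 19, 5, 19, 34, 19), (v, 19, 5, 19, 5, 32), (v, 19, 5, 19, 5, 6), (v, 19, 5, 19, 7, 25), (z, 32, 2, 31, 15, 30), (z, 32, 2, 31, 31, 1), (z, 32, 2, 31, 34, 18), (z, 32, 34, 39, 15, 30), (z, 32, 34, 39, 31, 1), (z, 32, 34, 39, 34, 18)}.
Joining (S ⋈ Q) and P on F yields {(v, 19, 10, 26, 19, 11, v), (v, 19, 10, 26, 19, 11, z), (v, 19, 10, 26, 30, 1, v), (v, 19, 10, 26, 30, 1, z), (v, 19, 10, 26, 34, 19, v), (v, 19, 10, 26, 34, 19, z), (v, 19, 10, 26, 5, 32, v), (v, 19, 10, 26, 5, 32, z), (v, 19, 10, 26, 5, 6, v), (v, 19, 10, 26, 5, 6, z), (v, 19, 10, 26, 7, 25, v), (v, 19, 10, 26, 7, 25, z), (v, 19, 21, 34, 19, 11, q), (v, 19, 21, 34, 30, 1, q), (v, 19, 21, 34, 34, 19, q), (v, 19, 21, 34, 5, 32, q), (v, 19, 21, 34, 5, 6, q), (v, 19, 21, 34, 7, 25, q), (v, 19, 31, 31, 19, 11, a), (v, 19, 31, 31, 30, 1, a), (v, 19, 31, 31, 34, 19, a), (v, 19, 31, 31, 5, 32, a), (v, 19, 31, 31, 5, 6, a), (v, 19, 31, 31, 7, 25, a)}.
Keep only column(s) G, E, A (4 duplicate(s) eliminated): {(a, 31, 19), (a, 31, 30), (a, 31, 34), (a, 31, 5), (a, 31, 7), (q, 34, 19), (q, 34, 30), (q, 34, 34), (q, 34, 5), (q, 34, 7), (v, 26, 19), (v, 26, 30), (v, 26, 34), (v, 26, 5), (v, 26, 7), (z, 26, 19), (z, 26, 30), (z, 26, 34), (z, 26, 5), (z, 26, 7)}
Apply σ_{G = a}; surviving tuples: {(a, 31, 19), (a, 31, 30), (a, 31, 34), (a, 31, 5), (a, 31, 7)}

{(a, 31, 19), (a, 31, 30), (a, 31, 34), (a, 31, 5), (a, 31, 7)}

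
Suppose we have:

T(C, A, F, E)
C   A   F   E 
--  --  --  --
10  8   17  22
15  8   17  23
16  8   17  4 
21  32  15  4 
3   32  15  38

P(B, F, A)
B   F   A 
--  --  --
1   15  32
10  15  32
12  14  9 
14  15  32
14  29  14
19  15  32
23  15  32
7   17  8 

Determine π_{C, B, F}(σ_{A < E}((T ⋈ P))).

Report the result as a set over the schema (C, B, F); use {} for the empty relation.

{(10, 7, 17), (15, 7, 17), (3, 1, 15), (3, 10, 15), (3, 14, 15), (3, 19, 15), (3, 23, 15)}

Natural join on A, F: {(10, 8, 17, 22, 7), (15, 8, 17, 23, 7), (16, 8, 17, 4, 7), (21, 32, 15, 4, 1), (21, 32, 15, 4, 10), (21, 32, 15, 4, 14), (21, 32, 15, 4, 19), (21, 32, 15, 4, 23), (3, 32, 15, 38, 1), (3, 32, 15, 38, 10), (3, 32, 15, 38, 14), (3, 32, 15, 38, 19), (3, 32, 15, 38, 23)}
Apply σ_{A < E}; surviving tuples: {(10, 8, 17, 22, 7), (15, 8, 17, 23, 7), (3, 32, 15, 38, 1), (3, 32, 15, 38, 10), (3, 32, 15, 38, 14), (3, 32, 15, 38, 19), (3, 32, 15, 38, 23)}
π_{C, B, F} gives {(10, 7, 17), (15, 7, 17), (3, 1, 15), (3, 10, 15), (3, 14, 15), (3, 19, 15), (3, 23, 15)}.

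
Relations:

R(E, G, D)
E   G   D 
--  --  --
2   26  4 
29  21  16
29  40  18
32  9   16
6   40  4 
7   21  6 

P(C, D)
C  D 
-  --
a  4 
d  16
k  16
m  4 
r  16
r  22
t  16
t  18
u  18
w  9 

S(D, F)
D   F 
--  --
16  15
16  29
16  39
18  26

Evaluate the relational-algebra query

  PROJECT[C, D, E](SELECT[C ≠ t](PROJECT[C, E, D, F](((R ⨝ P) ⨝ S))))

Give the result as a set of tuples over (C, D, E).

R ⋈ P (natural join on D): {(2, 26, 4, a), (2, 26, 4, m), (29, 21, 16, d), (29, 21, 16, k), (29, 21, 16, r), (29, 21, 16, t), (29, 40, 18, t), (29, 40, 18, u), (32, 9, 16, d), (32, 9, 16, k), (32, 9, 16, r), (32, 9, 16, t), (6, 40, 4, a), (6, 40, 4, m)}
(R ⨝ P) ⋈ S (natural join on D): {(29, 21, 16, d, 15), (29, 21, 16, d, 29), (29, 21, 16, d, 39), (29, 21, 16, k, 15), (29, 21, 16, k, 29), (29, 21, 16, k, 39), (29, 21, 16, r, 15), (29, 21, 16, r, 29), (29, 21, 16, r, 39), (29, 21, 16, t, 15), (29, 21, 16, t, 29), (29, 21, 16, t, 39), (29, 40, 18, t, 26), (29, 40, 18, u, 26), (32, 9, 16, d, 15), (32, 9, 16, d, 29), (32, 9, 16, d, 39), (32, 9, 16, k, 15), (32, 9, 16, k, 29), (32, 9, 16, k, 39), (32, 9, 16, r, 15), (32, 9, 16, r, 29), (32, 9, 16, r, 39), (32, 9, 16, t, 15), (32, 9, 16, t, 29), (32, 9, 16, t, 39)}
π_{C, E, D, F} gives {(d, 29, 16, 15), (d, 29, 16, 29), (d, 29, 16, 39), (d, 32, 16, 15), (d, 32, 16, 29), (d, 32, 16, 39), (k, 29, 16, 15), (k, 29, 16, 29), (k, 29, 16, 39), (k, 32, 16, 15), (k, 32, 16, 29), (k, 32, 16, 39), (r, 29, 16, 15), (r, 29, 16, 29), (r, 29, 16, 39), (r, 32, 16, 15), (r, 32, 16, 29), (r, 32, 16, 39), (t, 29, 16, 15), (t, 29, 16, 29), (t, 29, 16, 39), (t, 29, 18, 26), (t, 32, 16, 15), (t, 32, 16, 29), (t, 32, 16, 39), (u, 29, 18, 26)}.
Selection C ≠ t: {(d, 29, 16, 15), (d, 29, 16, 29), (d, 29, 16, 39), (d, 32, 16, 15), (d, 32, 16, 29), (d, 32, 16, 39), (k, 29, 16, 15), (k, 29, 16, 29), (k, 29, 16, 39), (k, 32, 16, 15), (k, 32, 16, 29), (k, 32, 16, 39), (r, 29, 16, 15), (r, 29, 16, 29), (r, 29, 16, 39), (r, 32, 16, 15), (r, 32, 16, 29), (r, 32, 16, 39), (u, 29, 18, 26)}
π_{C, D, E} gives {(d, 16, 29), (d, 16, 32), (k, 16, 29), (k, 16, 32), (r, 16, 29), (r, 16, 32), (u, 18, 29)} (12 duplicate(s) eliminated).

{(d, 16, 29), (d, 16, 32), (k, 16, 29), (k, 16, 32), (r, 16, 29), (r, 16, 32), (u, 18, 29)}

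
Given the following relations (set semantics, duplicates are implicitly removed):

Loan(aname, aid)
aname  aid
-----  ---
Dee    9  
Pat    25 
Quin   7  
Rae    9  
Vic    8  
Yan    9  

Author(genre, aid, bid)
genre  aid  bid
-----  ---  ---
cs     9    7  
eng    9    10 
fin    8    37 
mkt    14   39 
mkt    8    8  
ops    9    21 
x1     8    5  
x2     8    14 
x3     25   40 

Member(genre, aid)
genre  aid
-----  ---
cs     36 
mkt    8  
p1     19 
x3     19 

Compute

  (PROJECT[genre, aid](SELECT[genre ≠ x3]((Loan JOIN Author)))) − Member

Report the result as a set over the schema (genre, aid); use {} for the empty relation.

Loan ⋈ Author (natural join on aid): {(Dee, 9, cs, 7), (Dee, 9, eng, 10), (Dee, 9, ops, 21), (Pat, 25, x3, 40), (Rae, 9, cs, 7), (Rae, 9, eng, 10), (Rae, 9, ops, 21), (Vic, 8, fin, 37), (Vic, 8, mkt, 8), (Vic, 8, x1, 5), (Vic, 8, x2, 14), (Yan, 9, cs, 7), (Yan, 9, eng, 10), (Yan, 9, ops, 21)}
σ[genre ≠ x3]: keep tuples satisfying genre ≠ x3 → {(Dee, 9, cs, 7), (Dee, 9, eng, 10), (Dee, 9, ops, 21), (Rae, 9, cs, 7), (Rae, 9, eng, 10), (Rae, 9, ops, 21), (Vic, 8, fin, 37), (Vic, 8, mkt, 8), (Vic, 8, x1, 5), (Vic, 8, x2, 14), (Yan, 9, cs, 7), (Yan, 9, eng, 10), (Yan, 9, ops, 21)}
Keep only column(s) genre, aid (6 duplicate(s) eliminated): {(cs, 9), (eng, 9), (fin, 8), (mkt, 8), (ops, 9), (x1, 8), (x2, 8)}
Difference: {(cs, 9), (eng, 9), (fin, 8), (mkt, 8), (ops, 9), (x1, 8), (x2, 8)} with {(cs, 36), (mkt, 8), (p1, 19), (x3, 19)} → {(cs, 9), (eng, 9), (fin, 8), (ops, 9), (x1, 8), (x2, 8)}

{(cs, 9), (eng, 9), (fin, 8), (ops, 9), (x1, 8), (x2, 8)}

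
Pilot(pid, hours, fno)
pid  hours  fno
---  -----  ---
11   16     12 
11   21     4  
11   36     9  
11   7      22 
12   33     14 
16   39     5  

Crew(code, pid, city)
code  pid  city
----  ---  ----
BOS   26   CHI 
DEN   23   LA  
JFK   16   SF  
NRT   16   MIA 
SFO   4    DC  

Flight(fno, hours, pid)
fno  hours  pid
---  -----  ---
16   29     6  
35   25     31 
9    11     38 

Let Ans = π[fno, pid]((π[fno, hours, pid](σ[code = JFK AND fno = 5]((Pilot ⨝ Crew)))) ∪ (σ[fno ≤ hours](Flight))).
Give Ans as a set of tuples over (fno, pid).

Pilot ⋈ Crew (natural join on pid): {(16, 39, 5, JFK, SF), (16, 39, 5, NRT, MIA)}
Selection code = JFK AND fno = 5: {(16, 39, 5, JFK, SF)}
Keep only column(s) fno, hours, pid: {(5, 39, 16)}
Selection fno ≤ hours: {(16, 29, 6), (9, 11, 38)}
Taking the union: {(16, 29, 6), (5, 39, 16), (9, 11, 38)}
Keep only column(s) fno, pid: {(16, 6), (5, 16), (9, 38)}

{(16, 6), (5, 16), (9, 38)}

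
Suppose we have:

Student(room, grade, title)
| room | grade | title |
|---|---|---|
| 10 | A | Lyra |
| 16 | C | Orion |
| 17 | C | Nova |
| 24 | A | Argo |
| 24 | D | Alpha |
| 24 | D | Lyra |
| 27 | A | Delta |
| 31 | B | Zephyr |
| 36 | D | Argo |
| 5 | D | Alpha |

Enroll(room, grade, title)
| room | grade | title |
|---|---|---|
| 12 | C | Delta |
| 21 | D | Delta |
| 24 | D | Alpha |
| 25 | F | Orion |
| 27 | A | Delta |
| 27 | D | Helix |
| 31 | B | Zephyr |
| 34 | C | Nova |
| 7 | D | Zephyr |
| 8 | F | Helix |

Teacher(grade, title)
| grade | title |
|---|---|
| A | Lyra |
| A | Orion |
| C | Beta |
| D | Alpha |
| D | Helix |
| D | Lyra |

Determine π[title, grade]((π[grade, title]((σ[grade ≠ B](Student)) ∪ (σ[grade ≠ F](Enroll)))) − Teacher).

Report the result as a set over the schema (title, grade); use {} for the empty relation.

{(Argo, A), (Argo, D), (Delta, A), (Delta, C), (Delta, D), (Nova, C), (Orion, C), (Zephyr, B), (Zephyr, D)}

σ[grade ≠ B]: keep tuples satisfying grade ≠ B → {(10, A, Lyra), (16, C, Orion), (17, C, Nova), (24, A, Argo), (24, D, Alpha), (24, D, Lyra), (27, A, Delta), (36, D, Argo), (5, D, Alpha)}
σ[grade ≠ F]: keep tuples satisfying grade ≠ F → {(12, C, Delta), (21, D, Delta), (24, D, Alpha), (27, A, Delta), (27, D, Helix), (31, B, Zephyr), (34, C, Nova), (7, D, Zephyr)}
Set union of the two operands is {(10, A, Lyra), (12, C, Delta), (16, C, Orion), (17, C, Nova), (21, D, Delta), (24, A, Argo), (24, D, Alpha), (24, D, Lyra), (27, A, Delta), (27, D, Helix), (31, B, Zephyr), (34, C, Nova), (36, D, Argo), (5, D, Alpha), (7, D, Zephyr)}.
π[grade, title]: project onto (grade, title) (2 duplicate(s) eliminated) → {(A, Argo), (A, Delta), (A, Lyra), (B, Zephyr), (C, Delta), (C, Nova), (C, Orion), (D, Alpha), (D, Argo), (D, Delta), (D, Helix), (D, Lyra), (D, Zephyr)}
Set difference of the two operands is {(A, Argo), (A, Delta), (B, Zephyr), (C, Delta), (C, Nova), (C, Orion), (D, Argo), (D, Delta), (D, Zephyr)}.
π[title, grade]: project onto (title, grade) → {(Argo, A), (Argo, D), (Delta, A), (Delta, C), (Delta, D), (Nova, C), (Orion, C), (Zephyr, B), (Zephyr, D)}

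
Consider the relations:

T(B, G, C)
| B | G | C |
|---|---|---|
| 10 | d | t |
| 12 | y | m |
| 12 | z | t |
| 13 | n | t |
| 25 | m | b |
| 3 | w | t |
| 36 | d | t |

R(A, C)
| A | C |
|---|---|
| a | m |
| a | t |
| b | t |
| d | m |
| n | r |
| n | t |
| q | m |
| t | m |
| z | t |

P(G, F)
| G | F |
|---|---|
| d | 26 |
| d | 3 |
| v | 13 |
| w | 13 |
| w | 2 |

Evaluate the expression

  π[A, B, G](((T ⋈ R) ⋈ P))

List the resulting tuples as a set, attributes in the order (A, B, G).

{(a, 10, d), (a, 3, w), (a, 36, d), (b, 10, d), (b, 3, w), (b, 36, d), (n, 10, d), (n, 3, w), (n, 36, d), (z, 10, d), (z, 3, w), (z, 36, d)}

Joining T and R on C yields {(10, d, t, a), (10, d, t, b), (10, d, t, n), (10, d, t, z), (12, y, m, a), (12, y, m, d), (12, y, m, q), (12, y, m, t), (12, z, t, a), (12, z, t, b), (12, z, t, n), (12, z, t, z), (13, n, t, a), (13, n, t, b), (13, n, t, n), (13, n, t, z), (3, w, t, a), (3, w, t, b), (3, w, t, n), (3, w, t, z), (36, d, t, a), (36, d, t, b), (36, d, t, n), (36, d, t, z)}.
Joining (T ⋈ R) and P on G yields {(10, d, t, a, 26), (10, d, t, a, 3), (10, d, t, b, 26), (10, d, t, b, 3), (10, d, t, n, 26), (10, d, t, n, 3), (10, d, t, z, 26), (10, d, t, z, 3), (3, w, t, a, 13), (3, w, t, a, 2), (3, w, t, b, 13), (3, w, t, b, 2), (3, w, t, n, 13), (3, w, t, n, 2), (3, w, t, z, 13), (3, w, t, z, 2), (36, d, t, a, 26), (36, d, t, a, 3), (36, d, t, b, 26), (36, d, t, b, 3), (36, d, t, n, 26), (36, d, t, n, 3), (36, d, t, z, 26), (36, d, t, z, 3)}.
π[A, B, G]: project onto (A, B, G) (12 duplicate(s) eliminated) → {(a, 10, d), (a, 3, w), (a, 36, d), (b, 10, d), (b, 3, w), (b, 36, d), (n, 10, d), (n, 3, w), (n, 36, d), (z, 10, d), (z, 3, w), (z, 36, d)}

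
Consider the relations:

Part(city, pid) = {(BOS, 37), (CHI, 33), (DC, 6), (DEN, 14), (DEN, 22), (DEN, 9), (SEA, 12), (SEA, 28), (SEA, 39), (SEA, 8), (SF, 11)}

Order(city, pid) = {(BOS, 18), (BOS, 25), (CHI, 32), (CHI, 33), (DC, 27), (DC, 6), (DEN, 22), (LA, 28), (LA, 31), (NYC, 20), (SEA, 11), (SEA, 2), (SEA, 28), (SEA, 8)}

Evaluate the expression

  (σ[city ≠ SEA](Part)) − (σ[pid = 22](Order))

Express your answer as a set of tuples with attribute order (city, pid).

{(BOS, 37), (CHI, 33), (DC, 6), (DEN, 14), (DEN, 9), (SF, 11)}

Apply σ_{city ≠ SEA}; surviving tuples: {(BOS, 37), (CHI, 33), (DC, 6), (DEN, 14), (DEN, 22), (DEN, 9), (SF, 11)}
Apply σ_{pid = 22}; surviving tuples: {(DEN, 22)}
Taking the difference: {(BOS, 37), (CHI, 33), (DC, 6), (DEN, 14), (DEN, 9), (SF, 11)}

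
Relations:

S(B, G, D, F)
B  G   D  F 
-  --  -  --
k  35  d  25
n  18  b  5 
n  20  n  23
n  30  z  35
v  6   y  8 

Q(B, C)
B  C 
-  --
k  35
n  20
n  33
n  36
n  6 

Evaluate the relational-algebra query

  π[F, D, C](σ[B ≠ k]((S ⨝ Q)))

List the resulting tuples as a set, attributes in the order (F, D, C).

Natural join on B: {(k, 35, d, 25, 35), (n, 18, b, 5, 20), (n, 18, b, 5, 33), (n, 18, b, 5, 36), (n, 18, b, 5, 6), (n, 20, n, 23, 20), (n, 20, n, 23, 33), (n, 20, n, 23, 36), (n, 20, n, 23, 6), (n, 30, z, 35, 20), (n, 30, z, 35, 33), (n, 30, z, 35, 36), (n, 30, z, 35, 6)}
σ[B ≠ k]: keep tuples satisfying B ≠ k → {(n, 18, b, 5, 20), (n, 18, b, 5, 33), (n, 18, b, 5, 36), (n, 18, b, 5, 6), (n, 20, n, 23, 20), (n, 20, n, 23, 33), (n, 20, n, 23, 36), (n, 20, n, 23, 6), (n, 30, z, 35, 20), (n, 30, z, 35, 33), (n, 30, z, 35, 36), (n, 30, z, 35, 6)}
π_{F, D, C} gives {(23, n, 20), (23, n, 33), (23, n, 36), (23, n, 6), (35, z, 20), (35, z, 33), (35, z, 36), (35, z, 6), (5, b, 20), (5, b, 33), (5, b, 36), (5, b, 6)}.

{(23, n, 20), (23, n, 33), (23, n, 36), (23, n, 6), (35, z, 20), (35, z, 33), (35, z, 36), (35, z, 6), (5, b, 20), (5, b, 33), (5, b, 36), (5, b, 6)}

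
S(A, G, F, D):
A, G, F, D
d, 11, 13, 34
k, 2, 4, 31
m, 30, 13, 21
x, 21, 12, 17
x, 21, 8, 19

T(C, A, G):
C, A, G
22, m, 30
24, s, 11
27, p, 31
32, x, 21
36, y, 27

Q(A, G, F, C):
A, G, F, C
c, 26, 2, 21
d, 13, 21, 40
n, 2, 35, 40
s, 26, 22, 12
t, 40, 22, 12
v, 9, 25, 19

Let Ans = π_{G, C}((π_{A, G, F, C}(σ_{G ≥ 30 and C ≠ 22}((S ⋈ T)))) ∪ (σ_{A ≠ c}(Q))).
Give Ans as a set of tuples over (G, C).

{(13, 40), (2, 40), (26, 12), (40, 12), (9, 19)}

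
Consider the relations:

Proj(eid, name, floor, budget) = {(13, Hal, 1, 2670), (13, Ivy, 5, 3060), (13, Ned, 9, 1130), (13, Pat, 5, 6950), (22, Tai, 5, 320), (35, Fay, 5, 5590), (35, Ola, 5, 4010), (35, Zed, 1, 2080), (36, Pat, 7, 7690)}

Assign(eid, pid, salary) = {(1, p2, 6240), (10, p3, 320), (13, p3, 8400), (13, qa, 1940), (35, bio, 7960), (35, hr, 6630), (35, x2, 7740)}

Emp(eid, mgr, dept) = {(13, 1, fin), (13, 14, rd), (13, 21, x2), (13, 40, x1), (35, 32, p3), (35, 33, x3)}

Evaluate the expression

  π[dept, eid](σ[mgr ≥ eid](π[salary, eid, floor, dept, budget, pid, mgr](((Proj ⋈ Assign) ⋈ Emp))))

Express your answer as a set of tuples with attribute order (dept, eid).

{(rd, 13), (x1, 13), (x2, 13)}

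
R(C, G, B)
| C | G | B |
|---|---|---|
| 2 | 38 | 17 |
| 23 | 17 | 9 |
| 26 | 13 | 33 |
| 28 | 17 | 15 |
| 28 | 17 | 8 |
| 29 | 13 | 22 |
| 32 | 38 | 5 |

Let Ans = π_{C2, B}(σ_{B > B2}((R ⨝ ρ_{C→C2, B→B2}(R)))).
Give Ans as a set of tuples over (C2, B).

ρ[C→C2, B→B2]: schema becomes (C2, G, B2); tuples unchanged.
Joining R and ρ_{C→C2, B→B2}(R) on G yields {(2, 38, 17, 2, 17), (2, 38, 17, 32, 5), (23, 17, 9, 23, 9), (23, 17, 9, 28, 15), (23, 17, 9, 28, 8), (26, 13, 33, 26, 33), (26, 13, 33, 29, 22), (28, 17, 15, 23, 9), (28, 17, 15, 28, 15), (28, 17, 15, 28, 8), (28, 17, 8, 23, 9), (28, 17, 8, 28, 15), (28, 17, 8, 28, 8), (29, 13, 22, 26, 33), (29, 13, 22, 29, 22), (32, 38, 5, 2, 17), (32, 38, 5, 32, 5)}.
Selection B > B2: {(2, 38, 17, 32, 5), (23, 17, 9, 28, 8), (26, 13, 33, 29, 22), (28, 17, 15, 23, 9), (28, 17, 15, 28, 8)}
Keep only column(s) C2, B: {(23, 15), (28, 15), (28, 9), (29, 33), (32, 17)}

{(23, 15), (28, 15), (28, 9), (29, 33), (32, 17)}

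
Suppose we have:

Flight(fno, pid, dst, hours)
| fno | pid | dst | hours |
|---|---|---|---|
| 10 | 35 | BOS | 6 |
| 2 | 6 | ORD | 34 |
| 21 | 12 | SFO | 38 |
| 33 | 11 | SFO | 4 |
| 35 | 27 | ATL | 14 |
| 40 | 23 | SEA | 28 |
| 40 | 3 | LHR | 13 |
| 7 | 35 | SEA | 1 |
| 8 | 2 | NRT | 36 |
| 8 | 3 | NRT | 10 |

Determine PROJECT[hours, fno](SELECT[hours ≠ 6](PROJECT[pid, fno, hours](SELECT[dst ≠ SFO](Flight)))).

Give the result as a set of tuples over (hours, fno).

{(1, 7), (10, 8), (13, 40), (14, 35), (28, 40), (34, 2), (36, 8)}

Filtering on dst ≠ SFO leaves {(10, 35, BOS, 6), (2, 6, ORD, 34), (35, 27, ATL, 14), (40, 23, SEA, 28), (40, 3, LHR, 13), (7, 35, SEA, 1), (8, 2, NRT, 36), (8, 3, NRT, 10)}.
Projecting to pid, fno, hours: {(2, 8, 36), (23, 40, 28), (27, 35, 14), (3, 40, 13), (3, 8, 10), (35, 10, 6), (35, 7, 1), (6, 2, 34)}
Filtering on hours ≠ 6 leaves {(2, 8, 36), (23, 40, 28), (27, 35, 14), (3, 40, 13), (3, 8, 10), (35, 7, 1), (6, 2, 34)}.
Projecting to hours, fno: {(1, 7), (10, 8), (13, 40), (14, 35), (28, 40), (34, 2), (36, 8)}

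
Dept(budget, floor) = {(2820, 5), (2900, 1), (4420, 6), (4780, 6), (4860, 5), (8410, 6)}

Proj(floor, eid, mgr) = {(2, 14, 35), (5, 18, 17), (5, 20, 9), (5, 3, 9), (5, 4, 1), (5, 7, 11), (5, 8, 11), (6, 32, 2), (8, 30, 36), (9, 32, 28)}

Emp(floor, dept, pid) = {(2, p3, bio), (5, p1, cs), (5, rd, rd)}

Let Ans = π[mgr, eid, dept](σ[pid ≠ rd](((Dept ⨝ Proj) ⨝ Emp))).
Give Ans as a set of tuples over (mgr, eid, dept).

{(1, 4, p1), (11, 7, p1), (11, 8, p1), (17, 18, p1), (9, 20, p1), (9, 3, p1)}

Joining Dept and Proj on floor yields {(2820, 5, 18, 17), (2820, 5, 20, 9), (2820, 5, 3, 9), (2820, 5, 4, 1), (2820, 5, 7, 11), (2820, 5, 8, 11), (4420, 6, 32, 2), (4780, 6, 32, 2), (4860, 5, 18, 17), (4860, 5, 20, 9), (4860, 5, 3, 9), (4860, 5, 4, 1), (4860, 5, 7, 11), (4860, 5, 8, 11), (8410, 6, 32, 2)}.
Joining (Dept ⨝ Proj) and Emp on floor yields {(2820, 5, 18, 17, p1, cs), (2820, 5, 18, 17, rd, rd), (2820, 5, 20, 9, p1, cs), (2820, 5, 20, 9, rd, rd), (2820, 5, 3, 9, p1, cs), (2820, 5, 3, 9, rd, rd), (2820, 5, 4, 1, p1, cs), (2820, 5, 4, 1, rd, rd), (2820, 5, 7, 11, p1, cs), (2820, 5, 7, 11, rd, rd), (2820, 5, 8, 11, p1, cs), (2820, 5, 8, 11, rd, rd), (4860, 5, 18, 17, p1, cs), (4860, 5, 18, 17, rd, rd), (4860, 5, 20, 9, p1, cs), (4860, 5, 20, 9, rd, rd), (4860, 5, 3, 9, p1, cs), (4860, 5, 3, 9, rd, rd), (4860, 5, 4, 1, p1, cs), (4860, 5, 4, 1, rd, rd), (4860, 5, 7, 11, p1, cs), (4860, 5, 7, 11, rd, rd), (4860, 5, 8, 11, p1, cs), (4860, 5, 8, 11, rd, rd)}.
Apply σ_{pid ≠ rd}; surviving tuples: {(2820, 5, 18, 17, p1, cs), (2820, 5, 20, 9, p1, cs), (2820, 5, 3, 9, p1, cs), (2820, 5, 4, 1, p1, cs), (2820, 5, 7, 11, p1, cs), (2820, 5, 8, 11, p1, cs), (4860, 5, 18, 17, p1, cs), (4860, 5, 20, 9, p1, cs), (4860, 5, 3, 9, p1, cs), (4860, 5, 4, 1, p1, cs), (4860, 5, 7, 11, p1, cs), (4860, 5, 8, 11, p1, cs)}
π[mgr, eid, dept]: project onto (mgr, eid, dept) (6 duplicate(s) eliminated) → {(1, 4, p1), (11, 7, p1), (11, 8, p1), (17, 18, p1), (9, 20, p1), (9, 3, p1)}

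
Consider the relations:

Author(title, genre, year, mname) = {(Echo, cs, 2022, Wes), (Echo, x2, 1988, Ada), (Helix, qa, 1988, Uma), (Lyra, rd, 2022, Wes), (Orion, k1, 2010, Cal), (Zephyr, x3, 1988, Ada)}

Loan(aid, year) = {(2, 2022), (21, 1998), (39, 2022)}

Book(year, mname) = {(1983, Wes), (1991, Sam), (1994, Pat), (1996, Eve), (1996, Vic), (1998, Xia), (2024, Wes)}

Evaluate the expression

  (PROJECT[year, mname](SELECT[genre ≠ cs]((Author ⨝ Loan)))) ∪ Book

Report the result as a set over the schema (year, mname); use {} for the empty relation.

Natural join on year: {(Echo, cs, 2022, Wes, 2), (Echo, cs, 2022, Wes, 39), (Lyra, rd, 2022, Wes, 2), (Lyra, rd, 2022, Wes, 39)}
Apply σ_{genre ≠ cs}; surviving tuples: {(Lyra, rd, 2022, Wes, 2), (Lyra, rd, 2022, Wes, 39)}
π_{year, mname} gives {(2022, Wes)} (1 duplicate(s) eliminated).
Taking the union: {(1983, Wes), (1991, Sam), (1994, Pat), (1996, Eve), (1996, Vic), (1998, Xia), (2022, Wes), (2024, Wes)}

{(1983, Wes), (1991, Sam), (1994, Pat), (1996, Eve), (1996, Vic), (1998, Xia), (2022, Wes), (2024, Wes)}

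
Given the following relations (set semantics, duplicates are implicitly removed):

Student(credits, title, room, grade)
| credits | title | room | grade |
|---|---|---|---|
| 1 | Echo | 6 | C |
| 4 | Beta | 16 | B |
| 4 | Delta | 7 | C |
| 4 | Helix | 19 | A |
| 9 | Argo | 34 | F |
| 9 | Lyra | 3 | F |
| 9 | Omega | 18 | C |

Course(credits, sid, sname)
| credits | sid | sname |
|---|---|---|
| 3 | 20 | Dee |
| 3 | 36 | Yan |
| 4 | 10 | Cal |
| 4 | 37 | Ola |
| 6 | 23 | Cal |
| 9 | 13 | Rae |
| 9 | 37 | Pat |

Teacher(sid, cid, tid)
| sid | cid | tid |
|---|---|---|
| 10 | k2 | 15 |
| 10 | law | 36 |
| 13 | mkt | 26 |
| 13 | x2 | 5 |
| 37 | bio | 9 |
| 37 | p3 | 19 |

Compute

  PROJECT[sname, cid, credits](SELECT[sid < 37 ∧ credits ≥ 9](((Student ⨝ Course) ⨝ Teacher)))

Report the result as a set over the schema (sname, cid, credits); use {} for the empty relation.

Natural join on credits: {(4, Beta, 16, B, 10, Cal), (4, Beta, 16, B, 37, Ola), (4, Delta, 7, C, 10, Cal), (4, Delta, 7, C, 37, Ola), (4, Helix, 19, A, 10, Cal), (4, Helix, 19, A, 37, Ola), (9, Argo, 34, F, 13, Rae), (9, Argo, 34, F, 37, Pat), (9, Lyra, 3, F, 13, Rae), (9, Lyra, 3, F, 37, Pat), (9, Omega, 18, C, 13, Rae), (9, Omega, 18, C, 37, Pat)}
Natural join on sid: {(4, Beta, 16, B, 10, Cal, k2, 15), (4, Beta, 16, B, 10, Cal, law, 36), (4, Beta, 16, B, 37, Ola, bio, 9), (4, Beta, 16, B, 37, Ola, p3, 19), (4, Delta, 7, C, 10, Cal, k2, 15), (4, Delta, 7, C, 10, Cal, law, 36), (4, Delta, 7, C, 37, Ola, bio, 9), (4, Delta, 7, C, 37, Ola, p3, 19), (4, Helix, 19, A, 10, Cal, k2, 15), (4, Helix, 19, A, 10, Cal, law, 36), (4, Helix, 19, A, 37, Ola, bio, 9), (4, Helix, 19, A, 37, Ola, p3, 19), (9, Argo, 34, F, 13, Rae, mkt, 26), (9, Argo, 34, F, 13, Rae, x2, 5), (9, Argo, 34, F, 37, Pat, bio, 9), (9, Argo, 34, F, 37, Pat, p3, 19), (9, Lyra, 3, F, 13, Rae, mkt, 26), (9, Lyra, 3, F, 13, Rae, x2, 5), (9, Lyra, 3, F, 37, Pat, bio, 9), (9, Lyra, 3, F, 37, Pat, p3, 19), (9, Omega, 18, C, 13, Rae, mkt, 26), (9, Omega, 18, C, 13, Rae, x2, 5), (9, Omega, 18, C, 37, Pat, bio, 9), (9, Omega, 18, C, 37, Pat, p3, 19)}
Apply σ_{sid < 37 ∧ credits ≥ 9}; surviving tuples: {(9, Argo, 34, F, 13, Rae, mkt, 26), (9, Argo, 34, F, 13, Rae, x2, 5), (9, Lyra, 3, F, 13, Rae, mkt, 26), (9, Lyra, 3, F, 13, Rae, x2, 5), (9, Omega, 18, C, 13, Rae, mkt, 26), (9, Omega, 18, C, 13, Rae, x2, 5)}
π[sname, cid, credits]: project onto (sname, cid, credits) (4 duplicate(s) eliminated) → {(Rae, mkt, 9), (Rae, x2, 9)}

{(Rae, mkt, 9), (Rae, x2, 9)}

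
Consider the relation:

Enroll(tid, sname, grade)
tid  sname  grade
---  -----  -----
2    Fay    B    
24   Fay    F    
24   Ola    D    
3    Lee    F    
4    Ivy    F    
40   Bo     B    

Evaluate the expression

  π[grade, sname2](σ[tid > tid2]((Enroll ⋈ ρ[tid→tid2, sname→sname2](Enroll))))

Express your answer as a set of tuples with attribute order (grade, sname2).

{(B, Fay), (F, Ivy), (F, Lee)}

ρ[tid→tid2, sname→sname2]: schema becomes (tid2, sname2, grade); tuples unchanged.
Natural join on grade: {(2, Fay, B, 2, Fay), (2, Fay, B, 40, Bo), (24, Fay, F, 24, Fay), (24, Fay, F, 3, Lee), (24, Fay, F, 4, Ivy), (24, Ola, D, 24, Ola), (3, Lee, F, 24, Fay), (3, Lee, F, 3, Lee), (3, Lee, F, 4, Ivy), (4, Ivy, F, 24, Fay), (4, Ivy, F, 3, Lee), (4, Ivy, F, 4, Ivy), (40, Bo, B, 2, Fay), (40, Bo, B, 40, Bo)}
Selection tid > tid2: {(24, Fay, F, 3, Lee), (24, Fay, F, 4, Ivy), (4, Ivy, F, 3, Lee), (40, Bo, B, 2, Fay)}
π[grade, sname2]: project onto (grade, sname2) (1 duplicate(s) eliminated) → {(B, Fay), (F, Ivy), (F, Lee)}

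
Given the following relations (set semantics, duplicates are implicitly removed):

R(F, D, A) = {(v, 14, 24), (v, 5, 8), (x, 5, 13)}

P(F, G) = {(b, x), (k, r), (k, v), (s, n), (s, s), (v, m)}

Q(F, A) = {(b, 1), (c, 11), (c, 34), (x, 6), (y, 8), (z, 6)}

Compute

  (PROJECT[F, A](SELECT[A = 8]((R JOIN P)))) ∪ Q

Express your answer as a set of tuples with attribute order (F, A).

{(b, 1), (c, 11), (c, 34), (v, 8), (x, 6), (y, 8), (z, 6)}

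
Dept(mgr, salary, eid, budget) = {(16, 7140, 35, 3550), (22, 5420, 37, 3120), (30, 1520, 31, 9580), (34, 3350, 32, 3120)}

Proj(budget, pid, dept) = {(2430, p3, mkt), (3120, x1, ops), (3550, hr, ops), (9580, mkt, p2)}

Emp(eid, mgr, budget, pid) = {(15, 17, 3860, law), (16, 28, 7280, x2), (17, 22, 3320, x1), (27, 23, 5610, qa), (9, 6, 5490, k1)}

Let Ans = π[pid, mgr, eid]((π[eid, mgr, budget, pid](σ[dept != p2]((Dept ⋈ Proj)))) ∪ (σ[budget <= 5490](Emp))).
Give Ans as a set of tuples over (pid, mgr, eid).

{(hr, 16, 35), (k1, 6, 9), (law, 17, 15), (x1, 22, 17), (x1, 22, 37), (x1, 34, 32)}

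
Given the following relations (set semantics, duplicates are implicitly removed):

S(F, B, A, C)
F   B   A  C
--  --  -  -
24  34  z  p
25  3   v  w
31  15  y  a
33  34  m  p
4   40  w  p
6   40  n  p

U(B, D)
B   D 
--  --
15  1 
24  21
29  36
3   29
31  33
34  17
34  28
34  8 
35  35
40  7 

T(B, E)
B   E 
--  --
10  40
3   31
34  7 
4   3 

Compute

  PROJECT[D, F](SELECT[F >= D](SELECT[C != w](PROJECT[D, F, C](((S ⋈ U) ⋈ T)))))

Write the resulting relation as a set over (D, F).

{(17, 24), (17, 33), (28, 33), (8, 24), (8, 33)}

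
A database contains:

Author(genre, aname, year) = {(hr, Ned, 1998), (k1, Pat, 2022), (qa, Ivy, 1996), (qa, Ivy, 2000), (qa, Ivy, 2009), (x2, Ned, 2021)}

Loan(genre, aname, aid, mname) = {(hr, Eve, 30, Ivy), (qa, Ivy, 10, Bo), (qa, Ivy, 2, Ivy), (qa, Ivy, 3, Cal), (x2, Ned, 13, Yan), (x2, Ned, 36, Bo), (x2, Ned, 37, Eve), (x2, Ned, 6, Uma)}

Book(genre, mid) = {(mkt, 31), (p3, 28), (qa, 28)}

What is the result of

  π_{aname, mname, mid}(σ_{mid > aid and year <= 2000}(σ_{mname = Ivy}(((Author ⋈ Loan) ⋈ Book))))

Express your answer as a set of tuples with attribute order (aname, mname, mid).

Author ⋈ Loan (natural join on genre, aname): {(qa, Ivy, 1996, 10, Bo), (qa, Ivy, 1996, 2, Ivy), (qa, Ivy, 1996, 3, Cal), (qa, Ivy, 2000, 10, Bo), (qa, Ivy, 2000, 2, Ivy), (qa, Ivy, 2000, 3, Cal), (qa, Ivy, 2009, 10, Bo), (qa, Ivy, 2009, 2, Ivy), (qa, Ivy, 2009, 3, Cal), (x2, Ned, 2021, 13, Yan), (x2, Ned, 2021, 36, Bo), (x2, Ned, 2021, 37, Eve), (x2, Ned, 2021, 6, Uma)}
(Author ⋈ Loan) ⋈ Book (natural join on genre): {(qa, Ivy, 1996, 10, Bo, 28), (qa, Ivy, 1996, 2, Ivy, 28), (qa, Ivy, 1996, 3, Cal, 28), (qa, Ivy, 2000, 10, Bo, 28), (qa, Ivy, 2000, 2, Ivy, 28), (qa, Ivy, 2000, 3, Cal, 28), (qa, Ivy, 2009, 10, Bo, 28), (qa, Ivy, 2009, 2, Ivy, 28), (qa, Ivy, 2009, 3, Cal, 28)}
Filtering on mname = Ivy leaves {(qa, Ivy, 1996, 2, Ivy, 28), (qa, Ivy, 2000, 2, Ivy, 28), (qa, Ivy, 2009, 2, Ivy, 28)}.
Filtering on mid > aid and year <= 2000 leaves {(qa, Ivy, 1996, 2, Ivy, 28), (qa, Ivy, 2000, 2, Ivy, 28)}.
π[aname, mname, mid]: project onto (aname, mname, mid) (1 duplicate(s) eliminated) → {(Ivy, Ivy, 28)}

{(Ivy, Ivy, 28)}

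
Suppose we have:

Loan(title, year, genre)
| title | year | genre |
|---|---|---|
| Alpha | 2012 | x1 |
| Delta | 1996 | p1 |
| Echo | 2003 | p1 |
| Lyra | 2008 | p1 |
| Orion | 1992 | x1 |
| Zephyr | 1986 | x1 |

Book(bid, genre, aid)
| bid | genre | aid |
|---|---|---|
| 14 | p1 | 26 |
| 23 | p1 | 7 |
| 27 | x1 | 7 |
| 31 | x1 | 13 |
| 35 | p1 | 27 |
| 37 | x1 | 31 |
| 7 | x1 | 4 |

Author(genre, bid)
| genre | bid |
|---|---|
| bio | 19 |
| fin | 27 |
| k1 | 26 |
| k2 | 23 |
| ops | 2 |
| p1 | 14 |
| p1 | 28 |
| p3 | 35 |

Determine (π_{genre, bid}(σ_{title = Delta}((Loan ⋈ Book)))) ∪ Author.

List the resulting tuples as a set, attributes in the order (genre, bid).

{(bio, 19), (fin, 27), (k1, 26), (k2, 23), (ops, 2), (p1, 14), (p1, 23), (p1, 28), (p1, 35), (p3, 35)}

Joining Loan and Book on genre yields {(Alpha, 2012, x1, 27, 7), (Alpha, 2012, x1, 31, 13), (Alpha, 2012, x1, 37, 31), (Alpha, 2012, x1, 7, 4), (Delta, 1996, p1, 14, 26), (Delta, 1996, p1, 23, 7), (Delta, 1996, p1, 35, 27), (Echo, 2003, p1, 14, 26), (Echo, 2003, p1, 23, 7), (Echo, 2003, p1, 35, 27), (Lyra, 2008, p1, 14, 26), (Lyra, 2008, p1, 23, 7), (Lyra, 2008, p1, 35, 27), (Orion, 1992, x1, 27, 7), (Orion, 1992, x1, 31, 13), (Orion, 1992, x1, 37, 31), (Orion, 1992, x1, 7, 4), (Zephyr, 1986, x1, 27, 7), (Zephyr, 1986, x1, 31, 13), (Zephyr, 1986, x1, 37, 31), (Zephyr, 1986, x1, 7, 4)}.
Selection title = Delta: {(Delta, 1996, p1, 14, 26), (Delta, 1996, p1, 23, 7), (Delta, 1996, p1, 35, 27)}
π_{genre, bid} gives {(p1, 14), (p1, 23), (p1, 35)}.
Set union of the two operands is {(bio, 19), (fin, 27), (k1, 26), (k2, 23), (ops, 2), (p1, 14), (p1, 23), (p1, 28), (p1, 35), (p3, 35)}.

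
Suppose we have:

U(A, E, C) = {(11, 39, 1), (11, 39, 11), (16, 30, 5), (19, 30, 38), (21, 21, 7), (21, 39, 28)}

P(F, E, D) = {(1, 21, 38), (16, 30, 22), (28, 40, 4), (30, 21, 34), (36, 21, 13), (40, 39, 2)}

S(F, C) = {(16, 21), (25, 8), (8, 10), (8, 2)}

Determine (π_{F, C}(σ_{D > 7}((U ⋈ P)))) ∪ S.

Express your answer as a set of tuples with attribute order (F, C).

Natural join on E: {(11, 39, 1, 40, 2), (11, 39, 11, 40, 2), (16, 30, 5, 16, 22), (19, 30, 38, 16, 22), (21, 21, 7, 1, 38), (21, 21, 7, 30, 34), (21, 21, 7, 36, 13), (21, 39, 28, 40, 2)}
Selection D > 7: {(16, 30, 5, 16, 22), (19, 30, 38, 16, 22), (21, 21, 7, 1, 38), (21, 21, 7, 30, 34), (21, 21, 7, 36, 13)}
π[F, C]: project onto (F, C) → {(1, 7), (16, 38), (16, 5), (30, 7), (36, 7)}
Union: {(1, 7), (16, 38), (16, 5), (30, 7), (36, 7)} with {(16, 21), (25, 8), (8, 10), (8, 2)} → {(1, 7), (16, 21), (16, 38), (16, 5), (25, 8), (30, 7), (36, 7), (8, 10), (8, 2)}

{(1, 7), (16, 21), (16, 38), (16, 5), (25, 8), (30, 7), (36, 7), (8, 10), (8, 2)}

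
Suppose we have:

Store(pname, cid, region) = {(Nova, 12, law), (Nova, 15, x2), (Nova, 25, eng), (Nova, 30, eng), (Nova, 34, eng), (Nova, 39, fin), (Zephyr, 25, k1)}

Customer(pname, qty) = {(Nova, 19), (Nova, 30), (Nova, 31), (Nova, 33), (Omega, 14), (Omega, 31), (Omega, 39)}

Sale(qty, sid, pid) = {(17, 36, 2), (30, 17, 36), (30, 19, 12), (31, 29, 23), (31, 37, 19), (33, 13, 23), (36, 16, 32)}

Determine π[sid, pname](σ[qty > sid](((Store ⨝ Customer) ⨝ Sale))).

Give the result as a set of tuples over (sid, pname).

{(13, Nova), (17, Nova), (19, Nova), (29, Nova)}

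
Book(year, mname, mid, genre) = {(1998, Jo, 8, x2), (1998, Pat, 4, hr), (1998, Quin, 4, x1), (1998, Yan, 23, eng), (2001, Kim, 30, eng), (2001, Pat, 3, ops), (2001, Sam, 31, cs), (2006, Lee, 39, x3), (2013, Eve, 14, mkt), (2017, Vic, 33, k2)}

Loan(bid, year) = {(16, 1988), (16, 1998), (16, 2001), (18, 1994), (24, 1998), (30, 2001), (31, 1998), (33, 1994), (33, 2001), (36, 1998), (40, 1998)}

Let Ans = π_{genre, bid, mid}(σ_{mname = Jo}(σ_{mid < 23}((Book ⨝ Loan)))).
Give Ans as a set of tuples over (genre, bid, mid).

{(x2, 16, 8), (x2, 24, 8), (x2, 31, 8), (x2, 36, 8), (x2, 40, 8)}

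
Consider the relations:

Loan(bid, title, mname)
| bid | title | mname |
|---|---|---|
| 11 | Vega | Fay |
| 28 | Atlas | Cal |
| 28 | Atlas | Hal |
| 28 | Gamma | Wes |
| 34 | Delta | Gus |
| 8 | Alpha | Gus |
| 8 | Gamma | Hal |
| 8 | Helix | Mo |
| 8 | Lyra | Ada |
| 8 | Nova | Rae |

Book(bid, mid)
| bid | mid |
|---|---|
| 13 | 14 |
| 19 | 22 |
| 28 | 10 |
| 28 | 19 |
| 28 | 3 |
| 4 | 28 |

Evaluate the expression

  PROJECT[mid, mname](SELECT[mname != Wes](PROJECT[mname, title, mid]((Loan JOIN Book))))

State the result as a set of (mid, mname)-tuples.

{(10, Cal), (10, Hal), (19, Cal), (19, Hal), (3, Cal), (3, Hal)}

Natural join on bid: {(28, Atlas, Cal, 10), (28, Atlas, Cal, 19), (28, Atlas, Cal, 3), (28, Atlas, Hal, 10), (28, Atlas, Hal, 19), (28, Atlas, Hal, 3), (28, Gamma, Wes, 10), (28, Gamma, Wes, 19), (28, Gamma, Wes, 3)}
π_{mname, title, mid} gives {(Cal, Atlas, 10), (Cal, Atlas, 19), (Cal, Atlas, 3), (Hal, Atlas, 10), (Hal, Atlas, 19), (Hal, Atlas, 3), (Wes, Gamma, 10), (Wes, Gamma, 19), (Wes, Gamma, 3)}.
σ[mname != Wes]: keep tuples satisfying mname != Wes → {(Cal, Atlas, 10), (Cal, Atlas, 19), (Cal, Atlas, 3), (Hal, Atlas, 10), (Hal, Atlas, 19), (Hal, Atlas, 3)}
π_{mid, mname} gives {(10, Cal), (10, Hal), (19, Cal), (19, Hal), (3, Cal), (3, Hal)}.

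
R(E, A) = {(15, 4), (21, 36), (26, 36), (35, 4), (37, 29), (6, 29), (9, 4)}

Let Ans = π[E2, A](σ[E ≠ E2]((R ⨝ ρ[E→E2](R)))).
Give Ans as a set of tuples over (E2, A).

{(15, 4), (21, 36), (26, 36), (35, 4), (37, 29), (6, 29), (9, 4)}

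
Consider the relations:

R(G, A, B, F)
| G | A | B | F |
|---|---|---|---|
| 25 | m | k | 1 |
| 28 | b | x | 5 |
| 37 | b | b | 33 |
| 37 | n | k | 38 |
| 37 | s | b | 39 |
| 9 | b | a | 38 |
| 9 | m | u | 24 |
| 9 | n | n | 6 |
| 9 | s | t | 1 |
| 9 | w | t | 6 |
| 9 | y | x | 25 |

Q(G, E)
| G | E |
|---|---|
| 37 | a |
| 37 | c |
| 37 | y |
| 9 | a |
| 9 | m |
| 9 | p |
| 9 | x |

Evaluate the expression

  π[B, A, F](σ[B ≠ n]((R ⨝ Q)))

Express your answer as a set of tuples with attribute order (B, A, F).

Natural join on G: {(37, b, b, 33, a), (37, b, b, 33, c), (37, b, b, 33, y), (37, n, k, 38, a), (37, n, k, 38, c), (37, n, k, 38, y), (37, s, b, 39, a), (37, s, b, 39, c), (37, s, b, 39, y), (9, b, a, 38, a), (9, b, a, 38, m), (9, b, a, 38, p), (9, b, a, 38, x), (9, m, u, 24, a), (9, m, u, 24, m), (9, m, u, 24, p), (9, m, u, 24, x), (9, n, n, 6, a), (9, n, n, 6, m), (9, n, n, 6, p), (9, n, n, 6, x), (9, s, t, 1, a), (9, s, t, 1, m), (9, s, t, 1, p), (9, s, t, 1, x), (9, w, t, 6, a), (9, w, t, 6, m), (9, w, t, 6, p), (9, w, t, 6, x), (9, y, x, 25, a), (9, y, x, 25, m), (9, y, x, 25, p), (9, y, x, 25, x)}
Selection B ≠ n: {(37, b, b, 33, a), (37, b, b, 33, c), (37, b, b, 33, y), (37, n, k, 38, a), (37, n, k, 38, c), (37, n, k, 38, y), (37, s, b, 39, a), (37, s, b, 39, c), (37, s, b, 39, y), (9, b, a, 38, a), (9, b, a, 38, m), (9, b, a, 38, p), (9, b, a, 38, x), (9, m, u, 24, a), (9, m, u, 24, m), (9, m, u, 24, p), (9, m, u, 24, x), (9, s, t, 1, a), (9, s, t, 1, m), (9, s, t, 1, p), (9, s, t, 1, x), (9, w, t, 6, a), (9, w, t, 6, m), (9, w, t, 6, p), (9, w, t, 6, x), (9, y, x, 25, a), (9, y, x, 25, m), (9, y, x, 25, p), (9, y, x, 25, x)}
π[B, A, F]: project onto (B, A, F) (21 duplicate(s) eliminated) → {(a, b, 38), (b, b, 33), (b, s, 39), (k, n, 38), (t, s, 1), (t, w, 6), (u, m, 24), (x, y, 25)}

{(a, b, 38), (b, b, 33), (b, s, 39), (k, n, 38), (t, s, 1), (t, w, 6), (u, m, 24), (x, y, 25)}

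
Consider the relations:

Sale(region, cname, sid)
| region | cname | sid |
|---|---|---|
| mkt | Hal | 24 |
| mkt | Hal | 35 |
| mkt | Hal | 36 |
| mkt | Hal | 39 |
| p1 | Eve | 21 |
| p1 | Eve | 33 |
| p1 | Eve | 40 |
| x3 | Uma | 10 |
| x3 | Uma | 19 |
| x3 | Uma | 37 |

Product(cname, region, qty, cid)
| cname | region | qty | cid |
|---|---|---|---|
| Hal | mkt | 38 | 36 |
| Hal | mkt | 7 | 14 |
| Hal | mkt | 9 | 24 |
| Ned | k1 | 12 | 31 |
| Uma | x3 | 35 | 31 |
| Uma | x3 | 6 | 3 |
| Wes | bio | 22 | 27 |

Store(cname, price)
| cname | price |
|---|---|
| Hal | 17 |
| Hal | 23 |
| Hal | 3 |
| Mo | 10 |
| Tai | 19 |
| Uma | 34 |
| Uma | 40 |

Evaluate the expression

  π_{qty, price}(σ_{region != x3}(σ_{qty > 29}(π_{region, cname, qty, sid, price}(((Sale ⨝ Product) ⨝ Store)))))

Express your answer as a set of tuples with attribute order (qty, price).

{(38, 17), (38, 23), (38, 3)}

Natural join on region, cname: {(mkt, Hal, 24, 38, 36), (mkt, Hal, 24, 7, 14), (mkt, Hal, 24, 9, 24), (mkt, Hal, 35, 38, 36), (mkt, Hal, 35, 7, 14), (mkt, Hal, 35, 9, 24), (mkt, Hal, 36, 38, 36), (mkt, Hal, 36, 7, 14), (mkt, Hal, 36, 9, 24), (mkt, Hal, 39, 38, 36), (mkt, Hal, 39, 7, 14), (mkt, Hal, 39, 9, 24), (x3, Uma, 10, 35, 31), (x3, Uma, 10, 6, 3), (x3, Uma, 19, 35, 31), (x3, Uma, 19, 6, 3), (x3, Uma, 37, 35, 31), (x3, Uma, 37, 6, 3)}
Natural join on cname: {(mkt, Hal, 24, 38, 36, 17), (mkt, Hal, 24, 38, 36, 23), (mkt, Hal, 24, 38, 36, 3), (mkt, Hal, 24, 7, 14, 17), (mkt, Hal, 24, 7, 14, 23), (mkt, Hal, 24, 7, 14, 3), (mkt, Hal, 24, 9, 24, 17), (mkt, Hal, 24, 9, 24, 23), (mkt, Hal, 24, 9, 24, 3), (mkt, Hal, 35, 38, 36, 17), (mkt, Hal, 35, 38, 36, 23), (mkt, Hal, 35, 38, 36, 3), (mkt, Hal, 35, 7, 14, 17), (mkt, Hal, 35, 7, 14, 23), (mkt, Hal, 35, 7, 14, 3), (mkt, Hal, 35, 9, 24, 17), (mkt, Hal, 35, 9, 24, 23), (mkt, Hal, 35, 9, 24, 3), (mkt, Hal, 36, 38, 36, 17), (mkt, Hal, 36, 38, 36, 23), (mkt, Hal, 36, 38, 36, 3), (mkt, Hal, 36, 7, 14, 17), (mkt, Hal, 36, 7, 14, 23), (mkt, Hal, 36, 7, 14, 3), (mkt, Hal, 36, 9, 24, 17), (mkt, Hal, 36, 9, 24, 23), (mkt, Hal, 36, 9, 24, 3), (mkt, Hal, 39, 38, 36, 17), (mkt, Hal, 39, 38, 36, 23), (mkt, Hal, 39, 38, 36, 3), (mkt, Hal, 39, 7, 14, 17), (mkt, Hal, 39, 7, 14, 23), (mkt, Hal, 39, 7, 14, 3), (mkt, Hal, 39, 9, 24, 17), (mkt, Hal, 39, 9, 24, 23), (mkt, Hal, 39, 9, 24, 3), (x3, Uma, 10, 35, 31, 34), (x3, Uma, 10, 35, 31, 40), (x3, Uma, 10, 6, 3, 34), (x3, Uma, 10, 6, 3, 40), (x3, Uma, 19, 35, 31, 34), (x3, Uma, 19, 35, 31, 40), (x3, Uma, 19, 6, 3, 34), (x3, Uma, 19, 6, 3, 40), (x3, Uma, 37, 35, 31, 34), (x3, Uma, 37, 35, 31, 40), (x3, Uma, 37, 6, 3, 34), (x3, Uma, 37, 6, 3, 40)}
π[region, cname, qty, sid, price]: project onto (region, cname, qty, sid, price) → {(mkt, Hal, 38, 24, 17), (mkt, Hal, 38, 24, 23), (mkt, Hal, 38, 24, 3), (mkt, Hal, 38, 35, 17), (mkt, Hal, 38, 35, 23), (mkt, Hal, 38, 35, 3), (mkt, Hal, 38, 36, 17), (mkt, Hal, 38, 36, 23), (mkt, Hal, 38, 36, 3), (mkt, Hal, 38, 39, 17), (mkt, Hal, 38, 39, 23), (mkt, Hal, 38, 39, 3), (mkt, Hal, 7, 24, 17), (mkt, Hal, 7, 24, 23), (mkt, Hal, 7, 24, 3), (mkt, Hal, 7, 35, 17), (mkt, Hal, 7, 35, 23), (mkt, Hal, 7, 35, 3), (mkt, Hal, 7, 36, 17), (mkt, Hal, 7, 36, 23), (mkt, Hal, 7, 36, 3), (mkt, Hal, 7, 39, 17), (mkt, Hal, 7, 39, 23), (mkt, Hal, 7, 39, 3), (mkt, Hal, 9, 24, 17), (mkt, Hal, 9, 24, 23), (mkt, Hal, 9, 24, 3), (mkt, Hal, 9, 35, 17), (mkt, Hal, 9, 35, 23), (mkt, Hal, 9, 35, 3), (mkt, Hal, 9, 36, 17), (mkt, Hal, 9, 36, 23), (mkt, Hal, 9, 36, 3), (mkt, Hal, 9, 39, 17), (mkt, Hal, 9, 39, 23), (mkt, Hal, 9, 39, 3), (x3, Uma, 35, 10, 34), (x3, Uma, 35, 10, 40), (x3, Uma, 35, 19, 34), (x3, Uma, 35, 19, 40), (x3, Uma, 35, 37, 34), (x3, Uma, 35, 37, 40), (x3, Uma, 6, 10, 34), (x3, Uma, 6, 10, 40), (x3, Uma, 6, 19, 34), (x3, Uma, 6, 19, 40), (x3, Uma, 6, 37, 34), (x3, Uma, 6, 37, 40)}
σ[qty > 29]: keep tuples satisfying qty > 29 → {(mkt, Hal, 38, 24, 17), (mkt, Hal, 38, 24, 23), (mkt, Hal, 38, 24, 3), (mkt, Hal, 38, 35, 17), (mkt, Hal, 38, 35, 23), (mkt, Hal, 38, 35, 3), (mkt, Hal, 38, 36, 17), (mkt, Hal, 38, 36, 23), (mkt, Hal, 38, 36, 3), (mkt, Hal, 38, 39, 17), (mkt, Hal, 38, 39, 23), (mkt, Hal, 38, 39, 3), (x3, Uma, 35, 10, 34), (x3, Uma, 35, 10, 40), (x3, Uma, 35, 19, 34), (x3, Uma, 35, 19, 40), (x3, Uma, 35, 37, 34), (x3, Uma, 35, 37, 40)}
σ[region != x3]: keep tuples satisfying region != x3 → {(mkt, Hal, 38, 24, 17), (mkt, Hal, 38, 24, 23), (mkt, Hal, 38, 24, 3), (mkt, Hal, 38, 35, 17), (mkt, Hal, 38, 35, 23), (mkt, Hal, 38, 35, 3), (mkt, Hal, 38, 36, 17), (mkt, Hal, 38, 36, 23), (mkt, Hal, 38, 36, 3), (mkt, Hal, 38, 39, 17), (mkt, Hal, 38, 39, 23), (mkt, Hal, 38, 39, 3)}
π[qty, price]: project onto (qty, price) (9 duplicate(s) eliminated) → {(38, 17), (38, 23), (38, 3)}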